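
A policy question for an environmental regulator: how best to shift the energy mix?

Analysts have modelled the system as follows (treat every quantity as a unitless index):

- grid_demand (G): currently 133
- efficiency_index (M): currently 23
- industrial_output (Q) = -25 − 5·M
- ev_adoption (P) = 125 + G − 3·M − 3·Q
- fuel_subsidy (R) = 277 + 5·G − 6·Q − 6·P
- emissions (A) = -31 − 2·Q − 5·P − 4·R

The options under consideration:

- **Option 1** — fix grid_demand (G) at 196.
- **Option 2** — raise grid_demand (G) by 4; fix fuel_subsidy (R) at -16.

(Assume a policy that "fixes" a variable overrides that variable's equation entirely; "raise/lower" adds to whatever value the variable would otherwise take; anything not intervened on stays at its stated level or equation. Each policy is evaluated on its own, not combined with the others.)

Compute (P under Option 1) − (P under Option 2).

59

Option 1 (G := 196):
  G = 196
  M = 23
  Q = -25 − 5·23 = -140
  P = 125 + 196 − 3·23 − 3·(-140) = 672
Option 2 (G + 4, R := -16):
  G = 133 + 4 = 137
  M = 23
  Q = -25 − 5·23 = -140
  P = 125 + 137 − 3·23 − 3·(-140) = 613
P: 672 − 613 = 59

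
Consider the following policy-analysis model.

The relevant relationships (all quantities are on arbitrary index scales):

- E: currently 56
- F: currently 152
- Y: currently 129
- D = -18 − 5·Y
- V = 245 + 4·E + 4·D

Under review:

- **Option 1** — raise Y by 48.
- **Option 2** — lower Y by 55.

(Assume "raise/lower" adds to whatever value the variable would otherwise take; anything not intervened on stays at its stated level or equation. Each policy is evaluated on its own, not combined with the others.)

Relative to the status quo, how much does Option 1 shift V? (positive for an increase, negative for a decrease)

Baseline:
  E = 56
  Y = 129
  D = -18 − 5·129 = -663
  V = 245 + 4·56 + 4·(-663) = -2183
Option 1 (Y + 48):
  E = 56
  Y = 129 + 48 = 177
  D = -18 − 5·177 = -903
  V = 245 + 4·56 + 4·(-903) = -3143
Change in V: -3143 − (-2183) = -960

-960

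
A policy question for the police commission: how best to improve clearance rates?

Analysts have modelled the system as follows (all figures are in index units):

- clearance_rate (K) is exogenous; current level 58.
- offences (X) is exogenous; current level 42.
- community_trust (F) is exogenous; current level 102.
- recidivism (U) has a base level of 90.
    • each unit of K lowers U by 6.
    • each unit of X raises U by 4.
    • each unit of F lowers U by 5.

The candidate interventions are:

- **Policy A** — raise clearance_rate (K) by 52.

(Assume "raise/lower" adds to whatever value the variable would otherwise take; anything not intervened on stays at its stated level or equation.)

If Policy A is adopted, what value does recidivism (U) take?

-912

Policy A (K + 52):
  K = 58 + 52 = 110
  X = 42
  F = 102
  U = 90 − 6·110 + 4·42 − 5·102 = -912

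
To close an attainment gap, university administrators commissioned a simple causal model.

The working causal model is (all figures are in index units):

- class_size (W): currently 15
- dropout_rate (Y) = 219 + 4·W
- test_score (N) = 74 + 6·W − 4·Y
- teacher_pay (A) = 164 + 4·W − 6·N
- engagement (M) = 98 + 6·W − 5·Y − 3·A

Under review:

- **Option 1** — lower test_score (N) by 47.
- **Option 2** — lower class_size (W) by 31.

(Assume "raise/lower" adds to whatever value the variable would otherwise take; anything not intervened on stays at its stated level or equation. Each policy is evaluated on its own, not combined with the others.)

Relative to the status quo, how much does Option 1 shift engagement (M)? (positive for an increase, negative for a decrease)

-846

Baseline:
  W = 15
  Y = 219 + 4·15 = 279
  N = 74 + 6·15 − 4·279 = -952
  A = 164 + 4·15 − 6·(-952) = 5936
  M = 98 + 6·15 − 5·279 − 3·5936 = -19015
Option 1 (N − 47):
  W = 15
  Y = 219 + 4·15 = 279
  N = 74 + 6·15 − 4·279 (−47 from intervention) = -999
  A = 164 + 4·15 − 6·(-999) = 6218
  M = 98 + 6·15 − 5·279 − 3·6218 = -19861
Change in M: -19861 − (-19015) = -846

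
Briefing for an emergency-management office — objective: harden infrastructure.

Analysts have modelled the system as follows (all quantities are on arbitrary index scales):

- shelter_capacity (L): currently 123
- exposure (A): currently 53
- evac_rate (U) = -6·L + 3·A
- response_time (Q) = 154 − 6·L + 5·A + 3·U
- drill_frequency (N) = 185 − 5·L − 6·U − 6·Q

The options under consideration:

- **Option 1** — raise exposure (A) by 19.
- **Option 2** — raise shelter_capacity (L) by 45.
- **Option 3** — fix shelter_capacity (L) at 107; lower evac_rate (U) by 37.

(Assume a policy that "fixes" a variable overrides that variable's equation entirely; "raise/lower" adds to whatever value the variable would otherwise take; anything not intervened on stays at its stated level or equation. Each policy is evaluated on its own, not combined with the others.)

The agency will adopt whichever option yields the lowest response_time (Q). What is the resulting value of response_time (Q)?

-3136

Option 1 (A + 19):
  L = 123
  A = 53 + 19 = 72
  U = 0 − 6·123 + 3·72 = -522
  Q = 154 − 6·123 + 5·72 + 3·(-522) = -1790
Option 2 (L + 45):
  L = 123 + 45 = 168
  A = 53
  U = 0 − 6·168 + 3·53 = -849
  Q = 154 − 6·168 + 5·53 + 3·(-849) = -3136
Option 3 (L := 107, U − 37):
  L = 107
  A = 53
  U = 0 − 6·107 + 3·53 (−37 from intervention) = -520
  Q = 154 − 6·107 + 5·53 + 3·(-520) = -1783
Comparing — Option 1: Q=-1790, Option 2: Q=-3136, Option 3: Q=-1783. Lowest is -3136 (Option 2).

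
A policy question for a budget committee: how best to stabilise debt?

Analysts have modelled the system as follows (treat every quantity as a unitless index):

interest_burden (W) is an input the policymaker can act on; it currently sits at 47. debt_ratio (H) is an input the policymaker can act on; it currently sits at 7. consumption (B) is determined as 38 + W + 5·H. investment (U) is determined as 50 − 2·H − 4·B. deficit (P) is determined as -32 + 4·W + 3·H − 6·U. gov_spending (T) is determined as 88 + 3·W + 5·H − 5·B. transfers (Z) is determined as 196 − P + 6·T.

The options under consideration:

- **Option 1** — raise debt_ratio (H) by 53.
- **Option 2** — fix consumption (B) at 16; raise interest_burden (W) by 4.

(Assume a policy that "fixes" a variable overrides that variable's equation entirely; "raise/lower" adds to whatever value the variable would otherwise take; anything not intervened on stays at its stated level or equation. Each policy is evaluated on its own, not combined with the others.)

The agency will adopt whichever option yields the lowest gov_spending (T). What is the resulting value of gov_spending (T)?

-1396

Option 1 (H + 53):
  W = 47
  H = 7 + 53 = 60
  B = 38 + 47 + 5·60 = 385
  T = 88 + 3·47 + 5·60 − 5·385 = -1396
Option 2 (B := 16, W + 4):
  W = 47 + 4 = 51
  H = 7
  B = 16
  T = 88 + 3·51 + 5·7 − 5·16 = 196
Comparing — Option 1: T=-1396, Option 2: T=196. Lowest is -1396 (Option 1).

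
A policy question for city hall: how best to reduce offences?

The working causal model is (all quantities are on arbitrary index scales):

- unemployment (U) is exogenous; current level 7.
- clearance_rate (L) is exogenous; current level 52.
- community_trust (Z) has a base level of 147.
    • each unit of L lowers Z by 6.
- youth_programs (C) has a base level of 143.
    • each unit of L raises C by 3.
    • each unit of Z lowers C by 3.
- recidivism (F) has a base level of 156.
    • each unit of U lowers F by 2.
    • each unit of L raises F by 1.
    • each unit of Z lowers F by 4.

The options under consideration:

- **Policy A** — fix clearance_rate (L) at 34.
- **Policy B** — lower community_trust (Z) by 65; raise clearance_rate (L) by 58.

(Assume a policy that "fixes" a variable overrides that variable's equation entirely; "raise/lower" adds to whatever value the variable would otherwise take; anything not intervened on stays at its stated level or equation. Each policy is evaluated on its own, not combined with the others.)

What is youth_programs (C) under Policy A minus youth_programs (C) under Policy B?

-1791

Policy A (L := 34):
  L = 34
  Z = 147 − 6·34 = -57
  C = 143 + 3·34 − 3·(-57) = 416
Policy B (Z − 65, L + 58):
  L = 52 + 58 = 110
  Z = 147 − 6·110 (−65 from intervention) = -578
  C = 143 + 3·110 − 3·(-578) = 2207
C: 416 − 2207 = -1791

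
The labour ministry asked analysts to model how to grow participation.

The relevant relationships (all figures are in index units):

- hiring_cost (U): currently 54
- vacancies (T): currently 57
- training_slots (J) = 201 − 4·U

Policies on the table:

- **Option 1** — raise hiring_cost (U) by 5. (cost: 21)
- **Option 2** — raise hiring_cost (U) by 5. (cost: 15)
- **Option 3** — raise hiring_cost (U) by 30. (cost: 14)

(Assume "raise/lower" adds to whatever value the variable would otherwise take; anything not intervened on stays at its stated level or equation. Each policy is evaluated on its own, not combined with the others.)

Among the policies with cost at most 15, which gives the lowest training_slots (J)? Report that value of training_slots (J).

Option 2 (U + 5):
  U = 54 + 5 = 59
  J = 201 − 4·59 = -35
Option 3 (U + 30):
  U = 54 + 30 = 84
  J = 201 − 4·84 = -135
Comparing — Option 2: J=-35, Option 3: J=-135. Lowest is -135 (Option 3).

-135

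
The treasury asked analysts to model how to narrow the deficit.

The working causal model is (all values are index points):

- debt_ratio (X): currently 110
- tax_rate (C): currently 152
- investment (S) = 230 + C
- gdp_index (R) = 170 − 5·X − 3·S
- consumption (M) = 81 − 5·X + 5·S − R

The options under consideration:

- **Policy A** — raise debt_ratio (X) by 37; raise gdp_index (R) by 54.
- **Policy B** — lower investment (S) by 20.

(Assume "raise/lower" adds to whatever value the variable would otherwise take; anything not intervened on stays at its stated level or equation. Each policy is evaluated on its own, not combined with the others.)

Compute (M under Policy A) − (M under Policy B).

106

Policy A (X + 37, R + 54):
  X = 110 + 37 = 147
  C = 152
  S = 230 + 152 = 382
  R = 170 − 5·147 − 3·382 (+54 from intervention) = -1657
  M = 81 − 5·147 + 5·382 − (-1657) = 2913
Policy B (S − 20):
  X = 110
  C = 152
  S = 230 + 152 (−20 from intervention) = 362
  R = 170 − 5·110 − 3·362 = -1466
  M = 81 − 5·110 + 5·362 − (-1466) = 2807
M: 2913 − 2807 = 106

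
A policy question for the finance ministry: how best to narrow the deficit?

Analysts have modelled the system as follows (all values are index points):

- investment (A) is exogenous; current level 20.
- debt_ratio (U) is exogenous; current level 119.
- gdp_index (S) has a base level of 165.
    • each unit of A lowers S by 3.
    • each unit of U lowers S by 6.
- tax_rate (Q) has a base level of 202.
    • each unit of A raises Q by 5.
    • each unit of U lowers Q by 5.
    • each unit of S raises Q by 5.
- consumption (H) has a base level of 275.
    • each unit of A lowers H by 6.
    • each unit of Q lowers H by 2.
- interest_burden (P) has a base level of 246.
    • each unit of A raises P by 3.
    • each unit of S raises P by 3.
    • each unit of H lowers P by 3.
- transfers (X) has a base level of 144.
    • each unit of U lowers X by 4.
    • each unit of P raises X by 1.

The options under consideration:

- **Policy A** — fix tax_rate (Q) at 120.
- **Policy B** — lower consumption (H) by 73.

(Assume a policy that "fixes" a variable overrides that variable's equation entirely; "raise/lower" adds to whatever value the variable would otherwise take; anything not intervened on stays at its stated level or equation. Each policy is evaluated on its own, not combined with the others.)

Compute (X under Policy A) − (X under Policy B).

Policy A (Q := 120):
  A = 20
  U = 119
  S = 165 − 3·20 − 6·119 = -609
  Q = 120
  H = 275 − 6·20 − 2·120 = -85
  P = 246 + 3·20 + 3·(-609) − 3·(-85) = -1266
  X = 144 − 4·119 + (-1266) = -1598
Policy B (H − 73):
  A = 20
  U = 119
  S = 165 − 3·20 − 6·119 = -609
  Q = 202 + 5·20 − 5·119 + 5·(-609) = -3338
  H = 275 − 6·20 − 2·(-3338) (−73 from intervention) = 6758
  P = 246 + 3·20 + 3·(-609) − 3·6758 = -21795
  X = 144 − 4·119 + (-21795) = -22127
X: -1598 − (-22127) = 20529

20529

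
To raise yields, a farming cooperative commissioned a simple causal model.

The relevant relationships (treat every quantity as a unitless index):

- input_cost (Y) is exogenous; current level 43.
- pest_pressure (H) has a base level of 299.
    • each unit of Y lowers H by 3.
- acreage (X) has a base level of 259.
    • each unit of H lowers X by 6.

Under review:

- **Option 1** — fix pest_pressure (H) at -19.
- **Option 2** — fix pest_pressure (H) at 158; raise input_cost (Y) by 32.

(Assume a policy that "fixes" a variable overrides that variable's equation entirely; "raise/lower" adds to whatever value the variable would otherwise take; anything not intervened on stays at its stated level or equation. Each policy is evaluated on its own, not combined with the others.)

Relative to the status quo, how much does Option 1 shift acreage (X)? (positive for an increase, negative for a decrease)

1134

Baseline:
  Y = 43
  H = 299 − 3·43 = 170
  X = 259 − 6·170 = -761
Option 1 (H := -19):
  Y = 43
  H = -19
  X = 259 − 6·(-19) = 373
Change in X: 373 − (-761) = 1134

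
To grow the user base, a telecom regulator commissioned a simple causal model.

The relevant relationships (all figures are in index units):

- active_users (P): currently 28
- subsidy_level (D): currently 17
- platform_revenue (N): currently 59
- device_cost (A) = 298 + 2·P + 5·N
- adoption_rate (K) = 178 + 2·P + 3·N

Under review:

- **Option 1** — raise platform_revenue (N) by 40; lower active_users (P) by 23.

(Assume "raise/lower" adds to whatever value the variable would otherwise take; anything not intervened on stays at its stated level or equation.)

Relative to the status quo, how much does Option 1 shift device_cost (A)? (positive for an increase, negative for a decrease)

Baseline:
  P = 28
  N = 59
  A = 298 + 2·28 + 5·59 = 649
Option 1 (N + 40, P − 23):
  P = 28 − 23 = 5
  N = 59 + 40 = 99
  A = 298 + 2·5 + 5·99 = 803
Change in A: 803 − 649 = 154

154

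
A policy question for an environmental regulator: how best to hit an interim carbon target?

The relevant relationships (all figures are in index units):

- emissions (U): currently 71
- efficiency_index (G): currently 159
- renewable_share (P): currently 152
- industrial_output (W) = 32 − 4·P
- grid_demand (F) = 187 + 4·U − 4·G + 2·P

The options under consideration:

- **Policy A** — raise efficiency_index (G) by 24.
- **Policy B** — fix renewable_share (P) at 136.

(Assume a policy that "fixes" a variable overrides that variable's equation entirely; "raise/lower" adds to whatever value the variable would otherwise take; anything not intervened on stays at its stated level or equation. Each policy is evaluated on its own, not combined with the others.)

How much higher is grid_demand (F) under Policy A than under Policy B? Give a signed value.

Policy A (G + 24):
  U = 71
  G = 159 + 24 = 183
  P = 152
  F = 187 + 4·71 − 4·183 + 2·152 = 43
Policy B (P := 136):
  U = 71
  G = 159
  P = 136
  F = 187 + 4·71 − 4·159 + 2·136 = 107
F: 43 − 107 = -64

-64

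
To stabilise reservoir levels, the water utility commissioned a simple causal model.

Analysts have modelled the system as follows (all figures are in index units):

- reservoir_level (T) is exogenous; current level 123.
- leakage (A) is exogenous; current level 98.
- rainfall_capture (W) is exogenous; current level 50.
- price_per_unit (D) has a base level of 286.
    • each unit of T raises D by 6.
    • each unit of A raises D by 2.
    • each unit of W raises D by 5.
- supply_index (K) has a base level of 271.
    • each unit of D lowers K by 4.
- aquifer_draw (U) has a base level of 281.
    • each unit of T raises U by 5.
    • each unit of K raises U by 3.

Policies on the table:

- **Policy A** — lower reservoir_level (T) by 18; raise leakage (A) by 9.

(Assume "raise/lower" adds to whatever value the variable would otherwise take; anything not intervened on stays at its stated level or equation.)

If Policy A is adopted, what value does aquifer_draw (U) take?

-14941

Policy A (T − 18, A + 9):
  T = 123 − 18 = 105
  A = 98 + 9 = 107
  W = 50
  D = 286 + 6·105 + 2·107 + 5·50 = 1380
  K = 271 − 4·1380 = -5249
  U = 281 + 5·105 + 3·(-5249) = -14941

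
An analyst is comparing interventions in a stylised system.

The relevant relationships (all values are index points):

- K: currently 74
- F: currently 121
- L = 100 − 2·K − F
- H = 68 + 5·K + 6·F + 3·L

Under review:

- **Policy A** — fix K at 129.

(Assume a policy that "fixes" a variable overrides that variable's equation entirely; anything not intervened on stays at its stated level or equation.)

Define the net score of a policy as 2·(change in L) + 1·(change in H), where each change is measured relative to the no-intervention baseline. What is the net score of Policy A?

-275

Baseline:
  K = 74
  F = 121
  L = 100 − 2·74 − 121 = -169
  H = 68 + 5·74 + 6·121 + 3·(-169) = 657
Policy A (K := 129):
  K = 129
  F = 121
  L = 100 − 2·129 − 121 = -279
  H = 68 + 5·129 + 6·121 + 3·(-279) = 602
ΔL = -279 − (-169) = -110; ΔH = 602 − 657 = -55
Score = 2·(-110) + 1·(-55) = -275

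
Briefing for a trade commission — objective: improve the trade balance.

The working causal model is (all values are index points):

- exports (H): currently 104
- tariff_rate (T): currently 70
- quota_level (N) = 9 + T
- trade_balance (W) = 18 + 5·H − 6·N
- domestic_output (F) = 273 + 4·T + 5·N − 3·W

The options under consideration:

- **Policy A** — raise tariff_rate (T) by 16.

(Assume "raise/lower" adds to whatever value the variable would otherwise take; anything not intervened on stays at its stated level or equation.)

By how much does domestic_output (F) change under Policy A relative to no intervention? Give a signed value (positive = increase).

Baseline:
  H = 104
  T = 70
  N = 9 + 70 = 79
  W = 18 + 5·104 − 6·79 = 64
  F = 273 + 4·70 + 5·79 − 3·64 = 756
Policy A (T + 16):
  H = 104
  T = 70 + 16 = 86
  N = 9 + 86 = 95
  W = 18 + 5·104 − 6·95 = -32
  F = 273 + 4·86 + 5·95 − 3·(-32) = 1188
Change in F: 1188 − 756 = 432

432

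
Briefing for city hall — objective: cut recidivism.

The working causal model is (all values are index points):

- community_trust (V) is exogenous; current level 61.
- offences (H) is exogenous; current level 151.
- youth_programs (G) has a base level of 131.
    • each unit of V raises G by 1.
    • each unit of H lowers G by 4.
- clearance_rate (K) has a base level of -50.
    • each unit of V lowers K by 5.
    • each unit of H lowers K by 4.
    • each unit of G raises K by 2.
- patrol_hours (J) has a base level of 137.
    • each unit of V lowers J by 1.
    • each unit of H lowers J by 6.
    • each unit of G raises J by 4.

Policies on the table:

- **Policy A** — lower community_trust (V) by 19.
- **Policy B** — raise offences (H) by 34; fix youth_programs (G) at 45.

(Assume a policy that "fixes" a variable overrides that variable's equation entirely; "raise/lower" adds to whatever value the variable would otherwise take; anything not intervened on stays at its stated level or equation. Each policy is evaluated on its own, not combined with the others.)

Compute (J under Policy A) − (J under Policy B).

-1681

Policy A (V − 19):
  V = 61 − 19 = 42
  H = 151
  G = 131 + 42 − 4·151 = -431
  J = 137 − 42 − 6·151 + 4·(-431) = -2535
Policy B (H + 34, G := 45):
  V = 61
  H = 151 + 34 = 185
  G = 45
  J = 137 − 61 − 6·185 + 4·45 = -854
J: -2535 − (-854) = -1681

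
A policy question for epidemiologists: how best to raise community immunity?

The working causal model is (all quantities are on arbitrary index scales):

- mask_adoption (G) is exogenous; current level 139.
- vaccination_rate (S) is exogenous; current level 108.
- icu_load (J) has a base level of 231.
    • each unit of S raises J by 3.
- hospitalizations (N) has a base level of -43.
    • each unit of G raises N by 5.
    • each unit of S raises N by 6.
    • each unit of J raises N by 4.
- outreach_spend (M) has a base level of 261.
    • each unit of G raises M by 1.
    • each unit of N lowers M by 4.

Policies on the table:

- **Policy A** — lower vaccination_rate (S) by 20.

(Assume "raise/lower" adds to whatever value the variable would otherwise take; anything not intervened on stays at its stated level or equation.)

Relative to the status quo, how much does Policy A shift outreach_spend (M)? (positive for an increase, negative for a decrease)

Baseline:
  G = 139
  S = 108
  J = 231 + 3·108 = 555
  N = -43 + 5·139 + 6·108 + 4·555 = 3520
  M = 261 + 139 − 4·3520 = -13680
Policy A (S − 20):
  G = 139
  S = 108 − 20 = 88
  J = 231 + 3·88 = 495
  N = -43 + 5·139 + 6·88 + 4·495 = 3160
  M = 261 + 139 − 4·3160 = -12240
Change in M: -12240 − (-13680) = 1440

1440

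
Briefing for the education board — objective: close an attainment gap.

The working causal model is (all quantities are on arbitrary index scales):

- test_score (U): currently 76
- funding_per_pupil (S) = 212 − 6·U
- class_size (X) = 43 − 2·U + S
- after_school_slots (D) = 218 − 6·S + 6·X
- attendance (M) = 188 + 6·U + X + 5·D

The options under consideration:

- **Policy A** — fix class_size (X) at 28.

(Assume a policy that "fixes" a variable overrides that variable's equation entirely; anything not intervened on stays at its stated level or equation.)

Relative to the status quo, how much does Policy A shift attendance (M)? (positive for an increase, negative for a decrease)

Baseline:
  U = 76
  S = 212 − 6·76 = -244
  X = 43 − 2·76 + (-244) = -353
  D = 218 − 6·(-244) + 6·(-353) = -436
  M = 188 + 6·76 + (-353) + 5·(-436) = -1889
Policy A (X := 28):
  U = 76
  S = 212 − 6·76 = -244
  X = 28
  D = 218 − 6·(-244) + 6·28 = 1850
  M = 188 + 6·76 + 28 + 5·1850 = 9922
Change in M: 9922 − (-1889) = 11811

11811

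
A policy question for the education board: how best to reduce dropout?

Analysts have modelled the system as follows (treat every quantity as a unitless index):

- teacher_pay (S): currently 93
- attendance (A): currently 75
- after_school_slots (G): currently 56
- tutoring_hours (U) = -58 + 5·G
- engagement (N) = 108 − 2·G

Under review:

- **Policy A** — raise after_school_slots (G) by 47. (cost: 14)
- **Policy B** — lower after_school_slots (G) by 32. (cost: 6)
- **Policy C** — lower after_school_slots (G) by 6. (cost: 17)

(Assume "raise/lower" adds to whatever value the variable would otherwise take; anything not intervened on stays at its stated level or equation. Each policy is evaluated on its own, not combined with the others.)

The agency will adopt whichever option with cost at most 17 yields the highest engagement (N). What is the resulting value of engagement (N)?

60

Policy A (G + 47):
  G = 56 + 47 = 103
  N = 108 − 2·103 = -98
Policy B (G − 32):
  G = 56 − 32 = 24
  N = 108 − 2·24 = 60
Policy C (G − 6):
  G = 56 − 6 = 50
  N = 108 − 2·50 = 8
Comparing — Policy A: N=-98, Policy B: N=60, Policy C: N=8. Highest is 60 (Policy B).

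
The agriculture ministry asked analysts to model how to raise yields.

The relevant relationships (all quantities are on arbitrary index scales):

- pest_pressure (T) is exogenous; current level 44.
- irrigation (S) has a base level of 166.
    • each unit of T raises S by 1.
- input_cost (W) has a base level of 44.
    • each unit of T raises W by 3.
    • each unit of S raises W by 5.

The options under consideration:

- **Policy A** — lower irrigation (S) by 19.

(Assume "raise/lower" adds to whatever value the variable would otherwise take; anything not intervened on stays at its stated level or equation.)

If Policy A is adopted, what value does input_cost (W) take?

1131

Policy A (S − 19):
  T = 44
  S = 166 + 44 (−19 from intervention) = 191
  W = 44 + 3·44 + 5·191 = 1131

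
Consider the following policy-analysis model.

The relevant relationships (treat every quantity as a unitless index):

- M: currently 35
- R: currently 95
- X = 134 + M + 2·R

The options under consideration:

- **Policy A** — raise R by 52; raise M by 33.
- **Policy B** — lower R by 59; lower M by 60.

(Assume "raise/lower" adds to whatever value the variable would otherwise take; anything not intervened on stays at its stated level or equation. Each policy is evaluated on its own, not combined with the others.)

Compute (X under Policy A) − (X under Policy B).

Policy A (R + 52, M + 33):
  M = 35 + 33 = 68
  R = 95 + 52 = 147
  X = 134 + 68 + 2·147 = 496
Policy B (R − 59, M − 60):
  M = 35 − 60 = -25
  R = 95 − 59 = 36
  X = 134 + (-25) + 2·36 = 181
X: 496 − 181 = 315

315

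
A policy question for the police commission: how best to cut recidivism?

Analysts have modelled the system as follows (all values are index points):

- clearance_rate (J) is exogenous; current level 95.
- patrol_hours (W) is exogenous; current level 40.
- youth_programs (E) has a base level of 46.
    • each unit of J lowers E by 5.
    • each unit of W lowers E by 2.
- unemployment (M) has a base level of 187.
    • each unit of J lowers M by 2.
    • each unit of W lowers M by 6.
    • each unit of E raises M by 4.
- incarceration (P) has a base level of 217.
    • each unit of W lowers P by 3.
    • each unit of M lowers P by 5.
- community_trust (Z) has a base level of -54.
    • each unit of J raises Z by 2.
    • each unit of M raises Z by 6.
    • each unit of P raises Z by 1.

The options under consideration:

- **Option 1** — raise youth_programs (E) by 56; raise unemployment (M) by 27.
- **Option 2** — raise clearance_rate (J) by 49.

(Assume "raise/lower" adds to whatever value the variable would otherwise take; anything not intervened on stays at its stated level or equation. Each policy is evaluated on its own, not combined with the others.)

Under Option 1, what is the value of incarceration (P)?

10237

Option 1 (E + 56, M + 27):
  J = 95
  W = 40
  E = 46 − 5·95 − 2·40 (+56 from intervention) = -453
  M = 187 − 2·95 − 6·40 + 4·(-453) (+27 from intervention) = -2028
  P = 217 − 3·40 − 5·(-2028) = 10237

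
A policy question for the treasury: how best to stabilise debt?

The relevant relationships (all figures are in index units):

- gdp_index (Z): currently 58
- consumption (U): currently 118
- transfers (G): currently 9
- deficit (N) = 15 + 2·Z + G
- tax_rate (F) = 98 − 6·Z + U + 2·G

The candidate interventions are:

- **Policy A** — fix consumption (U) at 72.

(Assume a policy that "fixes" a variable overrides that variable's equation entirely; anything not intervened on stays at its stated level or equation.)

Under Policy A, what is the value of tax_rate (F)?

-160

Policy A (U := 72):
  Z = 58
  U = 72
  G = 9
  F = 98 − 6·58 + 72 + 2·9 = -160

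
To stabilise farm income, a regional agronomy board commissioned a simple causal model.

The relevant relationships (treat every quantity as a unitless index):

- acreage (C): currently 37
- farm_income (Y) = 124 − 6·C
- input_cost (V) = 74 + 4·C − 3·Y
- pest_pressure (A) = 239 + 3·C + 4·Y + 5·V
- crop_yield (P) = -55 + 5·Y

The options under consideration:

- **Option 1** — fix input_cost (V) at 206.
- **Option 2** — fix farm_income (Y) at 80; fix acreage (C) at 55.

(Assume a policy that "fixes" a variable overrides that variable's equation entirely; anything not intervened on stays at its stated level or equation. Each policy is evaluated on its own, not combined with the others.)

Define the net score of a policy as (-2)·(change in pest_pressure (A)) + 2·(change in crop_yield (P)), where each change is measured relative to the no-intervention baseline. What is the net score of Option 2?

4868

Baseline:
  C = 37
  Y = 124 − 6·37 = -98
  V = 74 + 4·37 − 3·(-98) = 516
  A = 239 + 3·37 + 4·(-98) + 5·516 = 2538
  P = -55 + 5·(-98) = -545
Option 2 (Y := 80, C := 55):
  C = 55
  Y = 80
  V = 74 + 4·55 − 3·80 = 54
  A = 239 + 3·55 + 4·80 + 5·54 = 994
  P = -55 + 5·80 = 345
ΔA = 994 − 2538 = -1544; ΔP = 345 − (-545) = 890
Score = (-2)·(-1544) + 2·890 = 4868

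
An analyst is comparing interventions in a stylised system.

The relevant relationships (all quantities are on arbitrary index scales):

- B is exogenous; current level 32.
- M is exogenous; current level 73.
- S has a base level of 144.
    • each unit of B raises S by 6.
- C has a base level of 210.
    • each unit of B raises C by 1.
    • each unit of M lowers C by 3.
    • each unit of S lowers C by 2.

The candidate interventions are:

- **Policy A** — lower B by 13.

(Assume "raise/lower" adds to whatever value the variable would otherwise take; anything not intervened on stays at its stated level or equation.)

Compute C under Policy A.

-506

Policy A (B − 13):
  B = 32 − 13 = 19
  M = 73
  S = 144 + 6·19 = 258
  C = 210 + 19 − 3·73 − 2·258 = -506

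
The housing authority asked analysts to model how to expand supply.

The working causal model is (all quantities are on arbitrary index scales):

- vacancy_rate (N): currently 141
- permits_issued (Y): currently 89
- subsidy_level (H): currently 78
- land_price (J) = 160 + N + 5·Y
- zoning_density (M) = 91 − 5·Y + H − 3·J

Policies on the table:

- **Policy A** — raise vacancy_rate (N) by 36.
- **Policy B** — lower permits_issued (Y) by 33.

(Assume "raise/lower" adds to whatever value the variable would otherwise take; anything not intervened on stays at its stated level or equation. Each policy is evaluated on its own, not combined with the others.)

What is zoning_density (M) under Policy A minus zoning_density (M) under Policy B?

-768

Policy A (N + 36):
  N = 141 + 36 = 177
  Y = 89
  H = 78
  J = 160 + 177 + 5·89 = 782
  M = 91 − 5·89 + 78 − 3·782 = -2622
Policy B (Y − 33):
  N = 141
  Y = 89 − 33 = 56
  H = 78
  J = 160 + 141 + 5·56 = 581
  M = 91 − 5·56 + 78 − 3·581 = -1854
M: -2622 − (-1854) = -768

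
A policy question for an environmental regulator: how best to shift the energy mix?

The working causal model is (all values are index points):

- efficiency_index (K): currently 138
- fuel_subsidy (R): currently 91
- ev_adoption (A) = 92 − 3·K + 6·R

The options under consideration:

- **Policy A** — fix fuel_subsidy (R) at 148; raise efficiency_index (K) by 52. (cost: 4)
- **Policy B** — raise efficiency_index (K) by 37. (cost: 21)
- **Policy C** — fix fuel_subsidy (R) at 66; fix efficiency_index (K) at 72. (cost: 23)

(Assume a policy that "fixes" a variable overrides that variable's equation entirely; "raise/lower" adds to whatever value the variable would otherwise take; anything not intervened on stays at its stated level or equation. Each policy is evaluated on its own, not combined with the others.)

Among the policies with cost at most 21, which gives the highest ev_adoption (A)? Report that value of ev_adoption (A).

410

Policy A (R := 148, K + 52):
  K = 138 + 52 = 190
  R = 148
  A = 92 − 3·190 + 6·148 = 410
Policy B (K + 37):
  K = 138 + 37 = 175
  R = 91
  A = 92 − 3·175 + 6·91 = 113
Comparing — Policy A: A=410, Policy B: A=113. Highest is 410 (Policy A).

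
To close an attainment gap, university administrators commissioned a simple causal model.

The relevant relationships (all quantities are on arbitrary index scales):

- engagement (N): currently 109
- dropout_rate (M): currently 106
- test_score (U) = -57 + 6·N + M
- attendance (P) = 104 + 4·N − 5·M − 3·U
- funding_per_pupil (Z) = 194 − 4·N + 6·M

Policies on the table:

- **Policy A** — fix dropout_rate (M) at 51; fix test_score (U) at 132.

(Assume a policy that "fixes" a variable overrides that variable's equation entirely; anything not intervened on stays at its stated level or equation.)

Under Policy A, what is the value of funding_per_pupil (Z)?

64

Policy A (M := 51, U := 132):
  N = 109
  M = 51
  Z = 194 − 4·109 + 6·51 = 64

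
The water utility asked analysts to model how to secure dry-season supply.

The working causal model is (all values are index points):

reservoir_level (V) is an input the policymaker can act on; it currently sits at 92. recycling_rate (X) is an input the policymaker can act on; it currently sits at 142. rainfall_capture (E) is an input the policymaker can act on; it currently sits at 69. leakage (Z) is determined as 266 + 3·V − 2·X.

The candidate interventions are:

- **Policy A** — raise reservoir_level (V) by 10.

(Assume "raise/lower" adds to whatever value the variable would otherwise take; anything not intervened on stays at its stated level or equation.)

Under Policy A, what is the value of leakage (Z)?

Policy A (V + 10):
  V = 92 + 10 = 102
  X = 142
  Z = 266 + 3·102 − 2·142 = 288

288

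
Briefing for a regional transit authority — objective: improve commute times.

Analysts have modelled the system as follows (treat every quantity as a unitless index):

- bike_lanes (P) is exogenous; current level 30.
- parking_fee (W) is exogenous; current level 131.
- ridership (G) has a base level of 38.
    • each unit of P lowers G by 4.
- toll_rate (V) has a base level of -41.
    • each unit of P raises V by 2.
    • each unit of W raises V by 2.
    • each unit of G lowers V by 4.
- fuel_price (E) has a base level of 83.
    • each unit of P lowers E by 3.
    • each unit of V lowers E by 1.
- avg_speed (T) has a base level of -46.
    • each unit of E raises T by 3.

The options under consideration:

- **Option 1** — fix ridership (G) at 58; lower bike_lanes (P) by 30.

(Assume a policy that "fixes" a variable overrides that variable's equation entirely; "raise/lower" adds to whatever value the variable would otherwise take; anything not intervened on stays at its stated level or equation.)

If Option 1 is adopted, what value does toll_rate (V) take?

-11

Option 1 (G := 58, P − 30):
  P = 30 − 30 = 0
  W = 131
  G = 58
  V = -41 + 2·0 + 2·131 − 4·58 = -11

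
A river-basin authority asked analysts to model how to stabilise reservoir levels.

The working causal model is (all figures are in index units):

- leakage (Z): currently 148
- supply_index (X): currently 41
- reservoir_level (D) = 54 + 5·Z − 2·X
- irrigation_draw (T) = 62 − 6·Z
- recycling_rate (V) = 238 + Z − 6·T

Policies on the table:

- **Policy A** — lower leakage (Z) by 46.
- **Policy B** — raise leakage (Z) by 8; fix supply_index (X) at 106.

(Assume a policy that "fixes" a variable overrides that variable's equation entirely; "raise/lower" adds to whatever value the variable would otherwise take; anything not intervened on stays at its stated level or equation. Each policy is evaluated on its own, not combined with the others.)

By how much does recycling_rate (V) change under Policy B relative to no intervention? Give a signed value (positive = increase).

296

Baseline:
  Z = 148
  T = 62 − 6·148 = -826
  V = 238 + 148 − 6·(-826) = 5342
Policy B (Z + 8, X := 106):
  Z = 148 + 8 = 156
  T = 62 − 6·156 = -874
  V = 238 + 156 − 6·(-874) = 5638
Change in V: 5638 − 5342 = 296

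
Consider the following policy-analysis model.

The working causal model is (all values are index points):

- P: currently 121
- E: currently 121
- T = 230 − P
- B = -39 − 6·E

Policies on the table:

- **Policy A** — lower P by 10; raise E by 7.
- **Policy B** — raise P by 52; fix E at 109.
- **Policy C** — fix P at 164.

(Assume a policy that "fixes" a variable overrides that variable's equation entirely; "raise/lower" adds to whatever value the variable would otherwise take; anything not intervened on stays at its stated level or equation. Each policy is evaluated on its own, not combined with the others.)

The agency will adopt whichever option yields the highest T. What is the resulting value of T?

119

Policy A (P − 10, E + 7):
  P = 121 − 10 = 111
  T = 230 − 111 = 119
Policy B (P + 52, E := 109):
  P = 121 + 52 = 173
  T = 230 − 173 = 57
Policy C (P := 164):
  P = 164
  T = 230 − 164 = 66
Comparing — Policy A: T=119, Policy B: T=57, Policy C: T=66. Highest is 119 (Policy A).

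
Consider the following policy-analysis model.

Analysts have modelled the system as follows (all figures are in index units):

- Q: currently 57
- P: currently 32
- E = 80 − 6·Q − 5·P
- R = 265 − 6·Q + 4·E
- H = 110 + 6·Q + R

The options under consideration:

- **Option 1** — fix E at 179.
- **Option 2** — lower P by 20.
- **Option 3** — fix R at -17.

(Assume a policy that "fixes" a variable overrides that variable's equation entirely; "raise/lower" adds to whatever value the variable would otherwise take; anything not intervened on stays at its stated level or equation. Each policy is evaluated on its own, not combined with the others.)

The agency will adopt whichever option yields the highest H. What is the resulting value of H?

1091

Option 1 (E := 179):
  Q = 57
  P = 32
  E = 179
  R = 265 − 6·57 + 4·179 = 639
  H = 110 + 6·57 + 639 = 1091
Option 2 (P − 20):
  Q = 57
  P = 32 − 20 = 12
  E = 80 − 6·57 − 5·12 = -322
  R = 265 − 6·57 + 4·(-322) = -1365
  H = 110 + 6·57 + (-1365) = -913
Option 3 (R := -17):
  Q = 57
  P = 32
  E = 80 − 6·57 − 5·32 = -422
  R = -17
  H = 110 + 6·57 + (-17) = 435
Comparing — Option 1: H=1091, Option 2: H=-913, Option 3: H=435. Highest is 1091 (Option 1).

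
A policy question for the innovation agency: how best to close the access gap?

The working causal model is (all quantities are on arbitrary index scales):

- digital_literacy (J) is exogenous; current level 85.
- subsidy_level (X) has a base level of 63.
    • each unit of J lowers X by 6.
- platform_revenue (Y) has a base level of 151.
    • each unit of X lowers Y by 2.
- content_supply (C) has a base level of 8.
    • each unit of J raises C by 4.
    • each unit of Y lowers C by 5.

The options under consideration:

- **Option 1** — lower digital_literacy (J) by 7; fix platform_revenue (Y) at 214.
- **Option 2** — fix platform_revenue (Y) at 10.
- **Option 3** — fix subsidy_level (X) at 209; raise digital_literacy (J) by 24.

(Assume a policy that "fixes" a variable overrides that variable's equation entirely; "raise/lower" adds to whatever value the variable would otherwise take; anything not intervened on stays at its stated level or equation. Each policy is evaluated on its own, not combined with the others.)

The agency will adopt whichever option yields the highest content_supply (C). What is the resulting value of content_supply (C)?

1779

Option 1 (J − 7, Y := 214):
  J = 85 − 7 = 78
  X = 63 − 6·78 = -405
  Y = 214
  C = 8 + 4·78 − 5·214 = -750
Option 2 (Y := 10):
  J = 85
  X = 63 − 6·85 = -447
  Y = 10
  C = 8 + 4·85 − 5·10 = 298
Option 3 (X := 209, J + 24):
  J = 85 + 24 = 109
  X = 209
  Y = 151 − 2·209 = -267
  C = 8 + 4·109 − 5·(-267) = 1779
Comparing — Option 1: C=-750, Option 2: C=298, Option 3: C=1779. Highest is 1779 (Option 3).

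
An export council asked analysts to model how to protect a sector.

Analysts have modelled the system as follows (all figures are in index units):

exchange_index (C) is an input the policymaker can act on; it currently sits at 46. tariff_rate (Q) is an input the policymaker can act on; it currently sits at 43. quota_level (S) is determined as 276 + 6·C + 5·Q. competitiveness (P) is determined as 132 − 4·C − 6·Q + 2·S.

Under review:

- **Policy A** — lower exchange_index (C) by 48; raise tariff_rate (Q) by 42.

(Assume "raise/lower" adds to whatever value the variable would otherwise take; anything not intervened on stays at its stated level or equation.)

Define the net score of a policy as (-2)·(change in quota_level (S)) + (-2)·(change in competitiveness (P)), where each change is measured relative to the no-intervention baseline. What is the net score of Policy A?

Baseline:
  C = 46
  Q = 43
  S = 276 + 6·46 + 5·43 = 767
  P = 132 − 4·46 − 6·43 + 2·767 = 1224
Policy A (C − 48, Q + 42):
  C = 46 − 48 = -2
  Q = 43 + 42 = 85
  S = 276 + 6·(-2) + 5·85 = 689
  P = 132 − 4·(-2) − 6·85 + 2·689 = 1008
ΔS = 689 − 767 = -78; ΔP = 1008 − 1224 = -216
Score = (-2)·(-78) + (-2)·(-216) = 588

588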